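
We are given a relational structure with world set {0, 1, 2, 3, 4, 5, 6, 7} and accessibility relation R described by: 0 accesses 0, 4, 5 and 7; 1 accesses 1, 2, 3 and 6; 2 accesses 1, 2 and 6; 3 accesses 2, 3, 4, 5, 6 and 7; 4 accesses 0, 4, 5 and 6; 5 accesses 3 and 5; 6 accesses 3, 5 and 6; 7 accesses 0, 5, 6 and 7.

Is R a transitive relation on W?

Transitive: no — 0 R 4 and 4 R 6, but not 0 R 6.

No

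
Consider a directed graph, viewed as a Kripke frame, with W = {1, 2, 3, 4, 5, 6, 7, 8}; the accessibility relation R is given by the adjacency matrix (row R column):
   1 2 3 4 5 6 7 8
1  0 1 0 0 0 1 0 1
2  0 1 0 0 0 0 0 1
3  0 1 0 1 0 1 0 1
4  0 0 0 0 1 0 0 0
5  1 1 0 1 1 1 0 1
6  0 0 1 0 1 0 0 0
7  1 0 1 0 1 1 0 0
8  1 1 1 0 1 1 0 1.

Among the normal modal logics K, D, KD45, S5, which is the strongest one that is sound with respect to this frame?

D

Serial (axiom D): yes — every world has a successor (e.g. 1 R 2).
Euclidean (axiom 5): no — 1 R 2 and 1 R 6, but not 2 R 6.
Transitive (axiom 4): no — 1 R 6 and 6 R 3, but not 1 R 3.
Reflexive (axiom T): no — 1 is not related to itself.
So F validates K, D; KD45 would additionally require R to be Euclidean and transitive. The strongest is D.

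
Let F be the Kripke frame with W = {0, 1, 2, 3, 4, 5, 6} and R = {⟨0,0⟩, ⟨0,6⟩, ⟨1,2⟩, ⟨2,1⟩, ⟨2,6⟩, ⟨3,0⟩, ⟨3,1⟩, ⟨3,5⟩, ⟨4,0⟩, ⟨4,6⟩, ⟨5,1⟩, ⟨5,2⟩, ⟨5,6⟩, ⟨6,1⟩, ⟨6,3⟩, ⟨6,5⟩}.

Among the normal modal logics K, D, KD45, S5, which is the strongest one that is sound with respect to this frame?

D

Serial (axiom D): yes — every world has a successor (e.g. 0 R 0).
Euclidean (axiom 5): no — 2 R 1 and 2 R 6, but not 1 R 6.
Transitive (axiom 4): no — 0 R 6 and 6 R 1, but not 0 R 1.
Reflexive (axiom T): no — 1 is not related to itself.
So F validates K, D; KD45 would additionally require R to be Euclidean and transitive. The strongest is D.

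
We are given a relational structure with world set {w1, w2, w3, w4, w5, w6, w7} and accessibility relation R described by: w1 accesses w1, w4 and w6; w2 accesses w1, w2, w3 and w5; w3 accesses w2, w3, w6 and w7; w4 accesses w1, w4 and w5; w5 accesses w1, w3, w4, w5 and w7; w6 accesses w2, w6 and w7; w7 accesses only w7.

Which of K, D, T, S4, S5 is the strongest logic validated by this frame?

Serial (axiom D): yes — every world has a successor (e.g. w1 R w1).
Reflexive (axiom T): yes — every world is R-related to itself.
Transitive (axiom 4): no — w1 R w4 and w4 R w5, but not w1 R w5.
Euclidean (axiom 5): no — w1 R w4 and w1 R w6, but not w4 R w6.
So F validates K, D, T; S4 would additionally require R to be transitive. The strongest is T.

T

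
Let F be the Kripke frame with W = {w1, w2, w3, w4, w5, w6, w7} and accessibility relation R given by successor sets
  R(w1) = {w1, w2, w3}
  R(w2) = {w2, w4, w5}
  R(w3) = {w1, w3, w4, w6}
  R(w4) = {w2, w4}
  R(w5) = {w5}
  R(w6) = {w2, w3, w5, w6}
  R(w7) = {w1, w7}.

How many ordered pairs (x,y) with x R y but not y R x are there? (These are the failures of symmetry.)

6

Enumerating: (w1,w2), (w2,w5), (w3,w4), (w6,w2), (w6,w5), (w7,w1).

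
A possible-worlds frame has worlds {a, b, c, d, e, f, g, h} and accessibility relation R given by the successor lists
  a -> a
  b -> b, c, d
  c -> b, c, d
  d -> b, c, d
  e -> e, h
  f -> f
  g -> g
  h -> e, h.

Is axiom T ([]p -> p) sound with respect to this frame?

Yes

Axiom T corresponds to the accessibility relation being reflexive.
Reflexive: yes — every world is R-related to itself.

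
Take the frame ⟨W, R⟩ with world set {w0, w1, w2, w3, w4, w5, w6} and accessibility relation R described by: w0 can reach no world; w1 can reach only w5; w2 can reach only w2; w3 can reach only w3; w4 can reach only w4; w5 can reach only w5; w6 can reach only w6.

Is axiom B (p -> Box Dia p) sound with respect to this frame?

No

By correspondence theory, B is valid on a frame iff R is symmetric.
Symmetric: no — w1 R w5 but not w5 R w1.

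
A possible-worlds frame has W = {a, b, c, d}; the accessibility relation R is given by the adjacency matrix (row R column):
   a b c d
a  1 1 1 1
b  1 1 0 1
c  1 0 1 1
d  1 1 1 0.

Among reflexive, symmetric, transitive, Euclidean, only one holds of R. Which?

symmetric

Reflexive: no — d is not related to itself.
Symmetric: yes — every pair in R has its reverse in R.
Transitive: no — b R a and a R c, but not b R c.
Euclidean: no — a R b and a R c, but not b R c.
Only symmetric holds.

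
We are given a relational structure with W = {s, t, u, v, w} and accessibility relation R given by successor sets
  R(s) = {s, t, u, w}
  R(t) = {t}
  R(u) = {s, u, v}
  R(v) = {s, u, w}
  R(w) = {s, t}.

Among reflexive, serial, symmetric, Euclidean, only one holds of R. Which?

serial

Reflexive: no — v is not related to itself.
Serial: yes — every world has a successor (e.g. s R s).
Symmetric: no — s R t but not t R s.
Euclidean: no — s R t and s R u, but not t R u.
Only serial holds.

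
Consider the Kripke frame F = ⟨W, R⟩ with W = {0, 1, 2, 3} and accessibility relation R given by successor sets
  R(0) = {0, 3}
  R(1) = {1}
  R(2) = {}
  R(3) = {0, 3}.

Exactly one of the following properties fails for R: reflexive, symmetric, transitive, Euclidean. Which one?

reflexive

Reflexive: no — 2 is not related to itself.
Symmetric: yes — every pair in R has its reverse in R.
Transitive: yes — every two-step R-path is closed by a direct edge.
Euclidean: yes — any two successors of a common world are R-related.
Only reflexive fails.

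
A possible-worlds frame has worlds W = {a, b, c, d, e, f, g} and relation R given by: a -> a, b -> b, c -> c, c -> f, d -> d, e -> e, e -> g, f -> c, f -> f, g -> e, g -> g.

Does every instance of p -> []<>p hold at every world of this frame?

Yes

The schema B characterises exactly the symmetric frames.
Symmetric: yes — every pair in R has its reverse in R.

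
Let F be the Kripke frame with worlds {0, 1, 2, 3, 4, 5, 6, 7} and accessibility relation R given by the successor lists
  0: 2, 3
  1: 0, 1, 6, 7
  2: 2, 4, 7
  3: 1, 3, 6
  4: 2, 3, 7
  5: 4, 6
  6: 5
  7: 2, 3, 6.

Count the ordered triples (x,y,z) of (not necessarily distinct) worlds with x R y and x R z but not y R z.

Enumerating: (0,2,3), (0,3,2), (1,0,0), (1,0,1), (1,0,6), (1,0,7), (1,6,0), (1,6,1), (1,6,6), (1,6,7), (1,7,0), (1,7,1), … and 23 more.
Total: 35.

35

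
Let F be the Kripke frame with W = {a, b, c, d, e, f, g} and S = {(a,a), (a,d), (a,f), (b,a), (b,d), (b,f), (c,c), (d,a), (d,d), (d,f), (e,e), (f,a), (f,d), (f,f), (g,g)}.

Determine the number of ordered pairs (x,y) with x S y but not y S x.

Enumerating: (b,a), (b,d), (b,f).

3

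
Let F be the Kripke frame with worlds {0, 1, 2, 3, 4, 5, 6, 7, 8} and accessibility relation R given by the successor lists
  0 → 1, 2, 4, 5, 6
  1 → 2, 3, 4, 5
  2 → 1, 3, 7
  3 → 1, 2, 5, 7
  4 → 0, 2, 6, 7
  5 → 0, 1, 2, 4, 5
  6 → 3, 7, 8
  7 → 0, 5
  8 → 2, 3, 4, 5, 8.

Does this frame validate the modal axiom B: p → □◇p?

No

By correspondence theory, B is valid on a frame iff R is symmetric.
Symmetric: no — 0 R 1 but not 1 R 0.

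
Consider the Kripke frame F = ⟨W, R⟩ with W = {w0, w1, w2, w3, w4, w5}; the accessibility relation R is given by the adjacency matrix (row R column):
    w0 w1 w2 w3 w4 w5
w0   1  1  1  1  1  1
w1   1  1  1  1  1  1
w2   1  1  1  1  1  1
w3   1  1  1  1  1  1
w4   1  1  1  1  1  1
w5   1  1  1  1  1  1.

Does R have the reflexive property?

Reflexive: yes — every world is R-related to itself.

Yes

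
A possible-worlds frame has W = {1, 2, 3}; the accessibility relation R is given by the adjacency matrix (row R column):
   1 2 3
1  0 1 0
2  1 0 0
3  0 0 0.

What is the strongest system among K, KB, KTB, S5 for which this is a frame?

Symmetric (axiom B): yes — every pair in R has its reverse in R.
Reflexive (axiom T): no — 1 is not related to itself.
Euclidean (axiom 5): no — 1 R 2 and 1 R 2, but not 2 R 2.
So F validates K, KB; KTB would additionally require R to be reflexive. The strongest is KB.

KB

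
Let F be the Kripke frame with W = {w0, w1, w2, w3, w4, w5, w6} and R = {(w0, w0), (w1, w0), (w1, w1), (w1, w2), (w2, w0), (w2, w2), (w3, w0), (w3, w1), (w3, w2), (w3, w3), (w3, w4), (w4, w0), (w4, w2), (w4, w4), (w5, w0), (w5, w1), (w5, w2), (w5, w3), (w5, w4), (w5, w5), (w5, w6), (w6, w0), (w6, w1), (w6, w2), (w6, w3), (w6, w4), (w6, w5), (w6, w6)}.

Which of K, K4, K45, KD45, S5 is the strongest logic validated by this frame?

Transitive (axiom 4): yes — every two-step R-path is closed by a direct edge.
Euclidean (axiom 5): no — w1 R w0 and w1 R w2, but not w0 R w2.
Serial (axiom D): yes — every world has a successor (e.g. w0 R w0).
Reflexive (axiom T): yes — every world is R-related to itself.
So F validates K, K4; K45 would additionally require R to be Euclidean. The strongest is K4.

K4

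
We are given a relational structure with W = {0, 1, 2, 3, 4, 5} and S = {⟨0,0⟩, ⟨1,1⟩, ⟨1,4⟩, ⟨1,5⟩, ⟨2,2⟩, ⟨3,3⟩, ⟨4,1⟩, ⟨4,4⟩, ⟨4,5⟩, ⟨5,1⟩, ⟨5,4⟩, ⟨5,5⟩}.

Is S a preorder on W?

Reflexive: yes — every world is S-related to itself.
Transitive: yes — every two-step S-path is closed by a direct edge.
So S is a preorder.

Yes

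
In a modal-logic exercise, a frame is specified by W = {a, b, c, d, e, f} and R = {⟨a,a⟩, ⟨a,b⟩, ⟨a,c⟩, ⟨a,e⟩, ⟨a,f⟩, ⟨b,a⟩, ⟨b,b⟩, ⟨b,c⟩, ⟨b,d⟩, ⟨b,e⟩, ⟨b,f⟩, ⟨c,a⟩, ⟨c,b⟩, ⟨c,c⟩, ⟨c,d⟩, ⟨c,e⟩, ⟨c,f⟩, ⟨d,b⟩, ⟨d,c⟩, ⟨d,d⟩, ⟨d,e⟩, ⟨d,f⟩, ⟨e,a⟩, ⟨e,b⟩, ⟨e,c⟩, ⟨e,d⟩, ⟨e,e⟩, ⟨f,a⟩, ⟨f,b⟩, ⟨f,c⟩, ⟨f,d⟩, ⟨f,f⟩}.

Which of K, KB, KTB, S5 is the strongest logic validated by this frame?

Symmetric (axiom B): yes — every pair in R has its reverse in R.
Reflexive (axiom T): yes — every world is R-related to itself.
Euclidean (axiom 5): no — a R e and a R f, but not e R f.
So F validates K, KB, KTB; S5 would additionally require R to be Euclidean. The strongest is KTB.

KTB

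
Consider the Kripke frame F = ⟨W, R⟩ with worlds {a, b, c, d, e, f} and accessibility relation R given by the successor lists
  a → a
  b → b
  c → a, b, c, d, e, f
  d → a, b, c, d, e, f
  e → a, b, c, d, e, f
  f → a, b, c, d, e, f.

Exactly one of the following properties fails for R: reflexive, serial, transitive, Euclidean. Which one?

Reflexive: yes — every world is R-related to itself.
Serial: yes — every world has a successor (e.g. a R a).
Transitive: yes — every two-step R-path is closed by a direct edge.
Euclidean: no — c R a and c R b, but not a R b.
Only Euclidean fails.

Euclidean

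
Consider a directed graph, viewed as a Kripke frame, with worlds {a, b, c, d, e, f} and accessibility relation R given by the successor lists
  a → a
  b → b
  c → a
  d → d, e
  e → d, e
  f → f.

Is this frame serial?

Serial: yes — every world has a successor (e.g. a R a).

Yes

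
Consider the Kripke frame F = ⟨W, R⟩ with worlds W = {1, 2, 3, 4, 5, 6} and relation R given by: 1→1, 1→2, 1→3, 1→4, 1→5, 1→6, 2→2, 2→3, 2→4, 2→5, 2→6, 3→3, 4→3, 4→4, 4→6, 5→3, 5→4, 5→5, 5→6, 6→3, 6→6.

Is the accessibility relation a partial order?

Reflexive: yes — every world is R-related to itself.
Transitive: yes — every two-step R-path is closed by a direct edge.
Antisymmetric: yes — no distinct pair is related both ways.
So R is a partial order.

Yes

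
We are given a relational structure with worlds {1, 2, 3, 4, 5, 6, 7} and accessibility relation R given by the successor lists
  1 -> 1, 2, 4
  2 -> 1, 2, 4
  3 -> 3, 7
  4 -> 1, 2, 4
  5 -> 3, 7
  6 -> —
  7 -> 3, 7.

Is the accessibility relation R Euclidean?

Yes

Euclidean: yes — any two successors of a common world are R-related.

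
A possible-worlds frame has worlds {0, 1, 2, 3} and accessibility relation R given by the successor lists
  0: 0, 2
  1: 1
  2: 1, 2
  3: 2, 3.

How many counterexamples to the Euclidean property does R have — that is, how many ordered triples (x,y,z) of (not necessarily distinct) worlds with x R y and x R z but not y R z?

Enumerating: (0,2,0), (2,1,2), (3,2,3).

3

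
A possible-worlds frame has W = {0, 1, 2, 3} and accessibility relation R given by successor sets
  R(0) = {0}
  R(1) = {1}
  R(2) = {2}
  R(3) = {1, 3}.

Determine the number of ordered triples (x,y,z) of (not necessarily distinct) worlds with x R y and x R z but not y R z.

Enumerating: (3,1,3).

1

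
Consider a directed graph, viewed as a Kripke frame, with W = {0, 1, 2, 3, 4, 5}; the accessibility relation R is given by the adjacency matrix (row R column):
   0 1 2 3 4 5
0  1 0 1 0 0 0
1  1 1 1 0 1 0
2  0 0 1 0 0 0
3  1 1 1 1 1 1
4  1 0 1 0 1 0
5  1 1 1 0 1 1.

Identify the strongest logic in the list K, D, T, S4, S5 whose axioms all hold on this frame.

Serial (axiom D): yes — every world has a successor (e.g. 0 R 0).
Reflexive (axiom T): yes — every world is R-related to itself.
Transitive (axiom 4): yes — every two-step R-path is closed by a direct edge.
Euclidean (axiom 5): no — 1 R 0 and 1 R 4, but not 0 R 4.
So F validates K, D, T, S4; S5 would additionally require R to be Euclidean. The strongest is S4.

S4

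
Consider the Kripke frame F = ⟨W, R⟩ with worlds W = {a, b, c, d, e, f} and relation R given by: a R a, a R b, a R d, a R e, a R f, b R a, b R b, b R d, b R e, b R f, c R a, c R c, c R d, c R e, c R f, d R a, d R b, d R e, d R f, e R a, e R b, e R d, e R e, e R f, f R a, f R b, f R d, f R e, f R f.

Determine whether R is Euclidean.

Euclidean: no — a R d and a R d, but not d R d.

No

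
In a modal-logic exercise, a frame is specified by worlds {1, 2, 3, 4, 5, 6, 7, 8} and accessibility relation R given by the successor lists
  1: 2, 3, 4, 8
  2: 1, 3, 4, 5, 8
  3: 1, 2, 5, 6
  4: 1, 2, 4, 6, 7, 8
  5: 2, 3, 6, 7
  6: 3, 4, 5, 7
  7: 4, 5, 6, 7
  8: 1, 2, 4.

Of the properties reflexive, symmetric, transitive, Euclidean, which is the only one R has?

Reflexive: no — 1 is not related to itself.
Symmetric: yes — every pair in R has its reverse in R.
Transitive: no — 1 R 2 and 2 R 5, but not 1 R 5.
Euclidean: no — 1 R 3 and 1 R 4, but not 3 R 4.
Only symmetric holds.

symmetric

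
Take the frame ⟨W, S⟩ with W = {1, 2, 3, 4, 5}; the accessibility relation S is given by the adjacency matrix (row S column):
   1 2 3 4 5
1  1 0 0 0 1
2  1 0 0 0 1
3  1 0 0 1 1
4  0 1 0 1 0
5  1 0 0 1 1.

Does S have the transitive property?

Transitive: no — 1 S 5 and 5 S 4, but not 1 S 4.

No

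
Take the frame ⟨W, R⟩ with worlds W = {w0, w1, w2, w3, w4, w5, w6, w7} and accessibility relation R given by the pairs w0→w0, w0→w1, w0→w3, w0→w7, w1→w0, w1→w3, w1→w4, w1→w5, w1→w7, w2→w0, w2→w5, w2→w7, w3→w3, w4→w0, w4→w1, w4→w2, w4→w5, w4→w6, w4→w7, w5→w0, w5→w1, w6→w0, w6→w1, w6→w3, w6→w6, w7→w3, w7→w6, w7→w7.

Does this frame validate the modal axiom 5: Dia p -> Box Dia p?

The schema 5 characterises exactly the Euclidean frames.
Euclidean: no — w0 R w3 and w0 R w1, but not w3 R w1.

No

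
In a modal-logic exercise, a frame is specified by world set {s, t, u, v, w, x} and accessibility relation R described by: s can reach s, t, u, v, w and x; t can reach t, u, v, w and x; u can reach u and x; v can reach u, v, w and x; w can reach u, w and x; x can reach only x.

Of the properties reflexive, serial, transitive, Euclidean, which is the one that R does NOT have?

Reflexive: yes — every world is R-related to itself.
Serial: yes — every world has a successor (e.g. s R s).
Transitive: yes — every two-step R-path is closed by a direct edge.
Euclidean: no — s R u and s R t, but not u R t.
Only Euclidean fails.

Euclidean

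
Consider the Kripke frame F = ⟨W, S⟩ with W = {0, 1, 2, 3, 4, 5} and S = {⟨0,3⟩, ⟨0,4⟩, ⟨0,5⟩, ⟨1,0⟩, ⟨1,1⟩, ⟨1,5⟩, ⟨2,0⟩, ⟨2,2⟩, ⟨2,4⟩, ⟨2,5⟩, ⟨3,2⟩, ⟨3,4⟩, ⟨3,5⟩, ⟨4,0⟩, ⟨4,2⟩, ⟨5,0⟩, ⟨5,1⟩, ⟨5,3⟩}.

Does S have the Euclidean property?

No

Euclidean: no — 0 S 4 and 0 S 3, but not 4 S 3.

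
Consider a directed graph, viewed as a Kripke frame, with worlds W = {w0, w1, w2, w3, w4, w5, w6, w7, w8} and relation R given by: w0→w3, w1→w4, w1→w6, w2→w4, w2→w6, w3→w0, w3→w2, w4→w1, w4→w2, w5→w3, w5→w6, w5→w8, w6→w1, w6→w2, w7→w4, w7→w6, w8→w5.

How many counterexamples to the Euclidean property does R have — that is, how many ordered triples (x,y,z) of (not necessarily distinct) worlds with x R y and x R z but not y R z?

Enumerating: (w0,w3,w3), (w1,w4,w4), (w1,w4,w6), (w1,w6,w4), (w1,w6,w6), (w2,w4,w4), (w2,w4,w6), (w2,w6,w4), (w2,w6,w6), (w3,w0,w0), (w3,w0,w2), (w3,w2,w0), … and 23 more.
Total: 35.

35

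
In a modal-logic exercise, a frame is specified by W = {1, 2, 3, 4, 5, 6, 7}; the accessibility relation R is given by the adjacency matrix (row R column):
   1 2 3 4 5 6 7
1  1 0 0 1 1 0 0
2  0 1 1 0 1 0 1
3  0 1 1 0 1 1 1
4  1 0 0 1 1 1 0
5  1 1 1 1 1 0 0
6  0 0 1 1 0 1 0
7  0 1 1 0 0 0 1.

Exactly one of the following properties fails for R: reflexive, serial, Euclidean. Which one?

Reflexive: yes — every world is R-related to itself.
Serial: yes — every world has a successor (e.g. 1 R 1).
Euclidean: no — 2 R 5 and 2 R 7, but not 5 R 7.
Only Euclidean fails.

Euclidean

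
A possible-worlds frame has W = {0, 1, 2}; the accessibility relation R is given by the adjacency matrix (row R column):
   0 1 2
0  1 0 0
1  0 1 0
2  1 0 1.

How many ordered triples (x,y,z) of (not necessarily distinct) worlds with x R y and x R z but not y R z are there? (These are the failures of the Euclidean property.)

Enumerating: (2,0,2).

1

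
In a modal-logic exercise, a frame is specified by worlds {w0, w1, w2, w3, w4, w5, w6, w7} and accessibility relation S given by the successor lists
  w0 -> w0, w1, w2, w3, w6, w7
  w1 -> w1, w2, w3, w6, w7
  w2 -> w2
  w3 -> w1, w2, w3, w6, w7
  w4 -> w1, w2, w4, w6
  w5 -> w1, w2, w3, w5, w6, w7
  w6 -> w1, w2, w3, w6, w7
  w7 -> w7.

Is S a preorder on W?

Reflexive: yes — every world is S-related to itself.
Transitive: no — w4 S w1 and w1 S w3, but not w4 S w3.
So S is not a preorder.

No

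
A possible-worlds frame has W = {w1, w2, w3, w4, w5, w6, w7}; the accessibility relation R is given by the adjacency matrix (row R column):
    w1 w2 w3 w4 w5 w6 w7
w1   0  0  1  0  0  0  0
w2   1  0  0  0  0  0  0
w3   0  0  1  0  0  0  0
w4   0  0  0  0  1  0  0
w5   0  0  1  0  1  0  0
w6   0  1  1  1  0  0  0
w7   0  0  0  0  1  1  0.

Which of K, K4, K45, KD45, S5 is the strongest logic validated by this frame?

Transitive (axiom 4): no — w2 R w1 and w1 R w3, but not w2 R w3.
Euclidean (axiom 5): no — w6 R w2 and w6 R w3, but not w2 R w3.
Serial (axiom D): yes — every world has a successor (e.g. w1 R w3).
Reflexive (axiom T): no — w1 is not related to itself.
So F validates K; K4 would additionally require R to be transitive. The strongest is K.

K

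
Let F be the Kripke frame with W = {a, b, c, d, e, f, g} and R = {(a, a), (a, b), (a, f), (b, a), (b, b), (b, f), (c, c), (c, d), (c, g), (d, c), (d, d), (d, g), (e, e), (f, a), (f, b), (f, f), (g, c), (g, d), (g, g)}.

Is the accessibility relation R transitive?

Transitive: yes — every two-step R-path is closed by a direct edge.

Yes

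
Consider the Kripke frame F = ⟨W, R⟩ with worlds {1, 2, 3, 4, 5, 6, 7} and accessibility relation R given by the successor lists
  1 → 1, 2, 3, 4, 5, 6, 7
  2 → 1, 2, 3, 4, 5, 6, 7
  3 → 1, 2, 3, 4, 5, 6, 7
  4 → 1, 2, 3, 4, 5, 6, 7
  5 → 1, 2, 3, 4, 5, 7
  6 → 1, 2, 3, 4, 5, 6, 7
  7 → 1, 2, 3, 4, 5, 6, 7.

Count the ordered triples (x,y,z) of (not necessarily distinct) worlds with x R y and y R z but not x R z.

Enumerating: (5,1,6), (5,2,6), (5,3,6), (5,4,6), (5,7,6).

5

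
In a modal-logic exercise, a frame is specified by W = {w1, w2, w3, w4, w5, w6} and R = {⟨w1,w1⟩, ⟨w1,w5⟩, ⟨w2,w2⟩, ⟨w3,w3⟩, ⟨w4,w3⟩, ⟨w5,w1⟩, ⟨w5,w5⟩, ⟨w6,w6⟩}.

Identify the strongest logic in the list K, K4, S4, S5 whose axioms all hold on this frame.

Transitive (axiom 4): yes — every two-step R-path is closed by a direct edge.
Reflexive (axiom T): no — w4 is not related to itself.
Euclidean (axiom 5): yes — any two successors of a common world are R-related.
So F validates K, K4; S4 would additionally require R to be reflexive. The strongest is K4.

K4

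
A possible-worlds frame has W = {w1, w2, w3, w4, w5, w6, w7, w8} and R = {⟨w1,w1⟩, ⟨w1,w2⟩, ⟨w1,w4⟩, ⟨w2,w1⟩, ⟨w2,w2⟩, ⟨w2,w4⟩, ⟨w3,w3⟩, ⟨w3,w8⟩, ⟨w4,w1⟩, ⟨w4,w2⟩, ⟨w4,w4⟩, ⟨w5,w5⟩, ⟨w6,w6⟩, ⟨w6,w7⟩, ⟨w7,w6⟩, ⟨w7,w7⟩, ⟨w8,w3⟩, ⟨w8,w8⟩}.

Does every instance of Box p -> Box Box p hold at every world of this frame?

Yes

By correspondence theory, 4 is valid on a frame iff R is transitive.
Transitive: yes — every two-step R-path is closed by a direct edge.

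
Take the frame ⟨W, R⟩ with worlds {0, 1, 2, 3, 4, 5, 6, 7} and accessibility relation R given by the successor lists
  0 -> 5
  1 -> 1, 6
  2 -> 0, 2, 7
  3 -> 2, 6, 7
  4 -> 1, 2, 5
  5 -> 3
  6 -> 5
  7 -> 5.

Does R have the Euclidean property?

No

Euclidean: no — 2 R 0 and 2 R 7, but not 0 R 7.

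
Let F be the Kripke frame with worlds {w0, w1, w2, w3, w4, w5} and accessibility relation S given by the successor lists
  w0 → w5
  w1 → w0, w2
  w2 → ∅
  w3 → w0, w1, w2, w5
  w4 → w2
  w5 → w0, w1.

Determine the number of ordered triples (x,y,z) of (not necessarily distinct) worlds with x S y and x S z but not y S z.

Enumerating: (w0,w5,w5), (w1,w0,w0), (w1,w0,w2), (w1,w2,w0), (w1,w2,w2), (w3,w0,w0), (w3,w0,w1), (w3,w0,w2), (w3,w1,w1), (w3,w1,w5), (w3,w2,w0), (w3,w2,w1), … and 8 more.
Total: 20.

20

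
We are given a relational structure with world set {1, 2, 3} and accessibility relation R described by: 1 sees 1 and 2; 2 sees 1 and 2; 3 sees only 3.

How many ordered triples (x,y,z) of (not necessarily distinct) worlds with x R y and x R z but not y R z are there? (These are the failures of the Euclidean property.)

0

R is Euclidean; there are no such tuples.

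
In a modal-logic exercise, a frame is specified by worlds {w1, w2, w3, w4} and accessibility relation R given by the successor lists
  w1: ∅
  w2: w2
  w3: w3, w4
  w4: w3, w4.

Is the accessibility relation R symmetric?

Symmetric: yes — every pair in R has its reverse in R.

Yes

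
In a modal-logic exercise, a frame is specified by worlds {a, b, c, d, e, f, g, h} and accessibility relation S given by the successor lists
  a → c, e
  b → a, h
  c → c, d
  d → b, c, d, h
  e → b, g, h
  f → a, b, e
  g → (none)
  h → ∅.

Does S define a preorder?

No

Reflexive: no — a is not related to itself.
Transitive: no — a S c and c S d, but not a S d.
So S is not a preorder.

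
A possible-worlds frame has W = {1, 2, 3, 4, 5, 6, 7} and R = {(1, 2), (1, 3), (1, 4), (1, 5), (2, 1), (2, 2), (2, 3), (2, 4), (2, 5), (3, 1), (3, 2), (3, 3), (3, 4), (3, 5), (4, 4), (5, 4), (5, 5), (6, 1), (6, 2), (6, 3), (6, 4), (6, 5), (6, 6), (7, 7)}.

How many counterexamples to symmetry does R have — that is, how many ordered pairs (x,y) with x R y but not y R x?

Enumerating: (1,4), (1,5), (2,4), (2,5), (3,4), (3,5), (5,4), (6,1), (6,2), (6,3), (6,4), (6,5).

12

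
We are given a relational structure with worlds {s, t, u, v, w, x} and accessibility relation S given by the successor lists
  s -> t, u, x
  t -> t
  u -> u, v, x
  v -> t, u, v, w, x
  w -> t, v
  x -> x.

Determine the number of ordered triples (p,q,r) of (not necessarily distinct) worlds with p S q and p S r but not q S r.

Enumerating: (s,t,u), (s,t,x), (s,u,t), (s,x,t), (s,x,u), (u,x,u), (u,x,v), (v,t,u), (v,t,v), (v,t,w), (v,t,x), (v,u,t), … and 9 more.
Total: 21.

21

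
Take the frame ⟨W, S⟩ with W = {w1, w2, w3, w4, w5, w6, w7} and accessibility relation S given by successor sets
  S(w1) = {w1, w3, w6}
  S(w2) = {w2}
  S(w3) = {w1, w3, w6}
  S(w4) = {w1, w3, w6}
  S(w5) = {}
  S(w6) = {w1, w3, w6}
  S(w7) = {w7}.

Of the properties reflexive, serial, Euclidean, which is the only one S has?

Euclidean

Reflexive: no — w4 is not related to itself.
Serial: no — w5 has no S-successor.
Euclidean: yes — any two successors of a common world are S-related.
Only Euclidean holds.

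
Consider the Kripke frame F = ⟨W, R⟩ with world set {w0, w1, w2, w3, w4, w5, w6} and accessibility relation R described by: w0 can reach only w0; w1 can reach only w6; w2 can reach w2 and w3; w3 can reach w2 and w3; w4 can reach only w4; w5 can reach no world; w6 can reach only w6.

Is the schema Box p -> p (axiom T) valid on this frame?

Axiom T corresponds to the accessibility relation being reflexive.
Reflexive: no — w1 is not related to itself.

No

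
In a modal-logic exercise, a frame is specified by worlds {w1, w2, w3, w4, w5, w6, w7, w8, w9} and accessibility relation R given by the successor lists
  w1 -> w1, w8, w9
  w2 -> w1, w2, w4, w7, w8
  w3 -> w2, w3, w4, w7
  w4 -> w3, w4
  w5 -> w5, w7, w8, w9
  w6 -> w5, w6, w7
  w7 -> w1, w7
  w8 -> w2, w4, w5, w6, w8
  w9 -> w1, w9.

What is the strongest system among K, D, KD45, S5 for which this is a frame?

Serial (axiom D): yes — every world has a successor (e.g. w1 R w1).
Euclidean (axiom 5): no — w1 R w8 and w1 R w9, but not w8 R w9.
Transitive (axiom 4): no — w1 R w8 and w8 R w2, but not w1 R w2.
Reflexive (axiom T): yes — every world is R-related to itself.
So F validates K, D; KD45 would additionally require R to be Euclidean and transitive. The strongest is D.

D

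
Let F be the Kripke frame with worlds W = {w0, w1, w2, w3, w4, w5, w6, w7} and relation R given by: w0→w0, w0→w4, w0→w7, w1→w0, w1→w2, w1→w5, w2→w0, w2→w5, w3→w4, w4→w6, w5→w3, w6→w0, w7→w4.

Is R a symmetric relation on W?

Symmetric: no — w0 R w4 but not w4 R w0.

No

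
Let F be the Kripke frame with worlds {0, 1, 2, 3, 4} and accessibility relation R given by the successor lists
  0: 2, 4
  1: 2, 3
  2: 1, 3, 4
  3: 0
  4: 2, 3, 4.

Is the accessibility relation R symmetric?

Symmetric: no — 0 R 2 but not 2 R 0.

No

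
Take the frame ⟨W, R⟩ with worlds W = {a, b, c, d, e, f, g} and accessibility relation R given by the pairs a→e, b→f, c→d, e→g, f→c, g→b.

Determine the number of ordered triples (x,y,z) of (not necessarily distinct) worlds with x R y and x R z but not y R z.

6

Enumerating: (a,e,e), (b,f,f), (c,d,d), (e,g,g), (f,c,c), (g,b,b).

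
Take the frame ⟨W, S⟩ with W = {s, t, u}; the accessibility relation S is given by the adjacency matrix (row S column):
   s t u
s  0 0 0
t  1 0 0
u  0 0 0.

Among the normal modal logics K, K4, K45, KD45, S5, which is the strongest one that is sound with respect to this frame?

Transitive (axiom 4): yes — every two-step S-path is closed by a direct edge.
Euclidean (axiom 5): no — t S s and t S s, but not s S s.
Serial (axiom D): no — s has no S-successor.
Reflexive (axiom T): no — s is not related to itself.
So F validates K, K4; K45 would additionally require S to be Euclidean. The strongest is K4.

K4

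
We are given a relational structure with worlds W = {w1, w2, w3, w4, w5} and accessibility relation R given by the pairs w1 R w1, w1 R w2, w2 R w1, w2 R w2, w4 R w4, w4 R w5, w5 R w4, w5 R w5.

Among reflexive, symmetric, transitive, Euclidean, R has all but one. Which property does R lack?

Reflexive: no — w3 is not related to itself.
Symmetric: yes — every pair in R has its reverse in R.
Transitive: yes — every two-step R-path is closed by a direct edge.
Euclidean: yes — any two successors of a common world are R-related.
Only reflexive fails.

reflexive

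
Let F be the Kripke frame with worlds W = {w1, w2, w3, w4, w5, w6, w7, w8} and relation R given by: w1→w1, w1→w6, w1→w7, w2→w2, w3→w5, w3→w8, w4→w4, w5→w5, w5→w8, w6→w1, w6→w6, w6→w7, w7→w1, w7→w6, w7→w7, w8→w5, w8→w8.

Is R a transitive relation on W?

Yes

Transitive: yes — every two-step R-path is closed by a direct edge.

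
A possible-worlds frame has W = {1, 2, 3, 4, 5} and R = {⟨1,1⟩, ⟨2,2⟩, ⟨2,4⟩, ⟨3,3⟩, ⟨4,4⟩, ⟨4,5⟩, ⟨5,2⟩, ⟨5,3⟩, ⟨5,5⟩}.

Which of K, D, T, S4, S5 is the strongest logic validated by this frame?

T

Serial (axiom D): yes — every world has a successor (e.g. 1 R 1).
Reflexive (axiom T): yes — every world is R-related to itself.
Transitive (axiom 4): no — 2 R 4 and 4 R 5, but not 2 R 5.
Euclidean (axiom 5): no — 5 R 2 and 5 R 3, but not 2 R 3.
So F validates K, D, T; S4 would additionally require R to be transitive. The strongest is T.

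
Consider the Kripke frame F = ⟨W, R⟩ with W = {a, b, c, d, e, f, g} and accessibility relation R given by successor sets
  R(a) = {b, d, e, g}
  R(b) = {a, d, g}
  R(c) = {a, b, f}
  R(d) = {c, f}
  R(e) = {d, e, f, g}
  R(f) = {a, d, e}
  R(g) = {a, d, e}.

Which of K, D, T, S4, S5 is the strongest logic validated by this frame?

Serial (axiom D): yes — every world has a successor (e.g. a R b).
Reflexive (axiom T): no — a is not related to itself.
Transitive (axiom 4): no — a R d and d R c, but not a R c.
Euclidean (axiom 5): no — a R b and a R e, but not b R e.
So F validates K, D; T would additionally require R to be reflexive. The strongest is D.

D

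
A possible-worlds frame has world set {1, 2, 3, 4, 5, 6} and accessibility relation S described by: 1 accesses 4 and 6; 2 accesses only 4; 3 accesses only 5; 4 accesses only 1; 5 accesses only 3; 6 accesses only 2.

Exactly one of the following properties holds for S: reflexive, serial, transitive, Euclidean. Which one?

serial

Reflexive: no — 1 is not related to itself.
Serial: yes — every world has a successor (e.g. 1 S 4).
Transitive: no — 1 S 6 and 6 S 2, but not 1 S 2.
Euclidean: no — 1 S 4 and 1 S 6, but not 4 S 6.
Only serial holds.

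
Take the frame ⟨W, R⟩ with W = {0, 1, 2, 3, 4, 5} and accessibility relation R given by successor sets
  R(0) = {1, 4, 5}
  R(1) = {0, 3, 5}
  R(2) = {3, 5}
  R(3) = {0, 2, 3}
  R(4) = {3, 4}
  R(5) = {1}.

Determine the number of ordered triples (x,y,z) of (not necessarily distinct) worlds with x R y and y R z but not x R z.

Enumerating: (0,1,0), (0,1,3), (0,4,3), (1,0,1), (1,0,4), (1,3,2), (1,5,1), (2,3,0), (2,3,2), (2,5,1), (3,0,1), (3,0,4), … and 7 more.
Total: 19.

19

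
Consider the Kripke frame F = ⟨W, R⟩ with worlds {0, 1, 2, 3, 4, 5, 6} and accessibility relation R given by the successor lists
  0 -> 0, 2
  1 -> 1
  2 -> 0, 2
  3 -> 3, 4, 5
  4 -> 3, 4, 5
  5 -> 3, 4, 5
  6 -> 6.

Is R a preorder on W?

Reflexive: yes — every world is R-related to itself.
Transitive: yes — every two-step R-path is closed by a direct edge.
So R is a preorder.

Yes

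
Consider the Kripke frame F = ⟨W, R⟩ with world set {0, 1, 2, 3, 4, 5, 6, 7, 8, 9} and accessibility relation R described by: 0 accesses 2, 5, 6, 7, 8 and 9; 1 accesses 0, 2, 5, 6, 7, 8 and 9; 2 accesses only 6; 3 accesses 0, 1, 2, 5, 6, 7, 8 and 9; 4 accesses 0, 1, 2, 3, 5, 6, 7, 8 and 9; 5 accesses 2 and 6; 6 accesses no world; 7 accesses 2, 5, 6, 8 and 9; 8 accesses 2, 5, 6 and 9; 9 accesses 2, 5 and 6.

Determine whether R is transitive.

Transitive: yes — every two-step R-path is closed by a direct edge.

Yes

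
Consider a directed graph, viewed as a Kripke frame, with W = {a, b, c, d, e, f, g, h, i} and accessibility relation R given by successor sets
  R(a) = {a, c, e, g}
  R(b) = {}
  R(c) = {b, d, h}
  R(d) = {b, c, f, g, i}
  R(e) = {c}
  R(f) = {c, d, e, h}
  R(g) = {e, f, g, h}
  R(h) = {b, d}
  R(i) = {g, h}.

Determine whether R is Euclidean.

No

Euclidean: no — a R c and a R e, but not c R e.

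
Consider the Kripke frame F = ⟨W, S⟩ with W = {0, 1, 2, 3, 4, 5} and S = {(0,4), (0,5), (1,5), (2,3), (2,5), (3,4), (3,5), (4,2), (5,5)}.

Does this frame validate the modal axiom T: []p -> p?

No

By correspondence theory, T is valid on a frame iff S is reflexive.
Reflexive: no — 0 is not related to itself.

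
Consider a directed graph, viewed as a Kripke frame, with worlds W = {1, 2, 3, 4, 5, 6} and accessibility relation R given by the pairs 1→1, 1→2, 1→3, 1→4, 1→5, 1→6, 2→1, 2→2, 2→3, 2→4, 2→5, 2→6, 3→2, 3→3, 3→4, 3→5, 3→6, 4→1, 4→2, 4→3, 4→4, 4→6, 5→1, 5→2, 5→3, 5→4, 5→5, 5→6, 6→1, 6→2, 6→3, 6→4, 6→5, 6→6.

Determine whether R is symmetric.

No

Symmetric: no — 1 R 3 but not 3 R 1.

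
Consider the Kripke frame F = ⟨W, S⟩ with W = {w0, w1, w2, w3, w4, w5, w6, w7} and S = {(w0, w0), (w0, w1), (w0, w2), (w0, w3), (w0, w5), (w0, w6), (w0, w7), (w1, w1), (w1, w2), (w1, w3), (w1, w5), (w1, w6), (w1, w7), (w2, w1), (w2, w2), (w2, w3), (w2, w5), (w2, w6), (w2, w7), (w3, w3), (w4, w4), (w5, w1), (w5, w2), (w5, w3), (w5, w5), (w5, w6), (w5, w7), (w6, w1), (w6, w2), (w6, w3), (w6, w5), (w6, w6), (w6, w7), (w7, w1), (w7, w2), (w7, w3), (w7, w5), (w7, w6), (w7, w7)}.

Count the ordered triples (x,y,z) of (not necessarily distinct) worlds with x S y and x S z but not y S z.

Enumerating: (w0,w1,w0), (w0,w2,w0), (w0,w3,w0), (w0,w3,w1), (w0,w3,w2), (w0,w3,w5), (w0,w3,w6), (w0,w3,w7), (w0,w5,w0), (w0,w6,w0), (w0,w7,w0), (w1,w3,w1), … and 24 more.
Total: 36.

36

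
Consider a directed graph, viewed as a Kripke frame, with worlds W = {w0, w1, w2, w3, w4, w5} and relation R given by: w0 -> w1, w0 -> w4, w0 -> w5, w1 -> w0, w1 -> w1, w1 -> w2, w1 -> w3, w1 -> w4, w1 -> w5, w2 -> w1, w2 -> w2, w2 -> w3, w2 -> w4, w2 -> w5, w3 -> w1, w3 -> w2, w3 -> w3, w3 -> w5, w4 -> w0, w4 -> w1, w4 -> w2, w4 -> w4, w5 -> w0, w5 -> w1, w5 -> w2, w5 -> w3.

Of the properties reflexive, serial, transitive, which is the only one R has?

serial

Reflexive: no — w0 is not related to itself.
Serial: yes — every world has a successor (e.g. w0 R w1).
Transitive: no — w0 R w1 and w1 R w2, but not w0 R w2.
Only serial holds.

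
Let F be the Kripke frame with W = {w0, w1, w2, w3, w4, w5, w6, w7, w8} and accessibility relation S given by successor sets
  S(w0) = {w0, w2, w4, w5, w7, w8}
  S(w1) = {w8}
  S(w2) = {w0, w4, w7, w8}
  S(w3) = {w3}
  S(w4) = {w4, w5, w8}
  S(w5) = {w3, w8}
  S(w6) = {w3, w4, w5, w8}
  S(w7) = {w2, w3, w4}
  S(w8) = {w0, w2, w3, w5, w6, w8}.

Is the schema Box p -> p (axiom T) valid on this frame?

No

By correspondence theory, T is valid on a frame iff S is reflexive.
Reflexive: no — w1 is not related to itself.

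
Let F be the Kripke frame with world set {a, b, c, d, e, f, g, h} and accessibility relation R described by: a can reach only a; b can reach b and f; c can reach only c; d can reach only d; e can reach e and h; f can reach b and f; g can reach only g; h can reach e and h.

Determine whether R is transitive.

Transitive: yes — every two-step R-path is closed by a direct edge.

Yes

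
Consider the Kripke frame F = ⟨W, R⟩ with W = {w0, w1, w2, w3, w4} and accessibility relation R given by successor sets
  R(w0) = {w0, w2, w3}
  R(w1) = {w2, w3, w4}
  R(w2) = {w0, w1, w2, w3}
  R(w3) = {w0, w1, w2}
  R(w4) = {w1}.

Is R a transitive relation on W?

No

Transitive: no — w0 R w2 and w2 R w1, but not w0 R w1.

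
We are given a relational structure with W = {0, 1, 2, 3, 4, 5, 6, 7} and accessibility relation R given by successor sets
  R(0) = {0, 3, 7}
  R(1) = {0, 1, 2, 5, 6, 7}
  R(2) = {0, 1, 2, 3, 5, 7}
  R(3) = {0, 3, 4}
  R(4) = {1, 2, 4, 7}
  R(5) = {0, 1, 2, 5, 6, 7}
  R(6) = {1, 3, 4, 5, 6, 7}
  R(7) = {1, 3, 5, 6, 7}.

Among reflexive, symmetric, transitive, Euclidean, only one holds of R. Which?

reflexive

Reflexive: yes — every world is R-related to itself.
Symmetric: no — 0 R 7 but not 7 R 0.
Transitive: no — 0 R 3 and 3 R 4, but not 0 R 4.
Euclidean: no — 0 R 3 and 0 R 7, but not 3 R 7.
Only reflexive holds.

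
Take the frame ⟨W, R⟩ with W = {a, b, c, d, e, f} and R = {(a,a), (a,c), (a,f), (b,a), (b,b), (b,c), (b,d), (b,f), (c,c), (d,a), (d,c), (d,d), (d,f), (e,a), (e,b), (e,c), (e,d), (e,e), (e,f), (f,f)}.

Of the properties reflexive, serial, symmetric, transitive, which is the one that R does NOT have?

symmetric

Reflexive: yes — every world is R-related to itself.
Serial: yes — every world has a successor (e.g. a R a).
Symmetric: no — a R c but not c R a.
Transitive: yes — every two-step R-path is closed by a direct edge.
Only symmetric fails.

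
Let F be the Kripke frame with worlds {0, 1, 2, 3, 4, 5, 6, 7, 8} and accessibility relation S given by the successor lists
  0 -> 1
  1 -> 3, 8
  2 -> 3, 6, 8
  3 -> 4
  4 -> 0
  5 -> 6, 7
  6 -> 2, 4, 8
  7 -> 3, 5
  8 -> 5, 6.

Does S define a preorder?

No

Reflexive: no — 0 is not related to itself.
Transitive: no — 0 S 1 and 1 S 3, but not 0 S 3.
So S is not a preorder.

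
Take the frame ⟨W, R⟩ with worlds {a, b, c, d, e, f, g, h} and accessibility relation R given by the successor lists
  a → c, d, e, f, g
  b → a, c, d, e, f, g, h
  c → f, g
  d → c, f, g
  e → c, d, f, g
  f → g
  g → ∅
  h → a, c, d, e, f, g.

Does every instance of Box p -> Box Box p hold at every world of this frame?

By correspondence theory, 4 is valid on a frame iff R is transitive.
Transitive: yes — every two-step R-path is closed by a direct edge.

Yes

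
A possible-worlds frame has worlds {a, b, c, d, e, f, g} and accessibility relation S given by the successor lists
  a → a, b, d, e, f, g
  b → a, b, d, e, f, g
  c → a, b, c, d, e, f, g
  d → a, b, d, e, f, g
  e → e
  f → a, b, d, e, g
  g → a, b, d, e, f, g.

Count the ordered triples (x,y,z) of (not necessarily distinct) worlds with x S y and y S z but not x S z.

4

Enumerating: (f,a,f), (f,b,f), (f,d,f), (f,g,f).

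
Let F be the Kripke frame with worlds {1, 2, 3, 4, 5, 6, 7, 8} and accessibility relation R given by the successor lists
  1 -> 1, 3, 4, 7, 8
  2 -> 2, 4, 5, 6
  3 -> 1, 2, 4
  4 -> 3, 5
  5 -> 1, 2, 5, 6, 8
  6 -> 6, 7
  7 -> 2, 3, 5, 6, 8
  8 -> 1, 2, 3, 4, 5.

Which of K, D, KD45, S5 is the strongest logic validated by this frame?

D

Serial (axiom D): yes — every world has a successor (e.g. 1 R 1).
Euclidean (axiom 5): no — 1 R 3 and 1 R 7, but not 3 R 7.
Transitive (axiom 4): no — 1 R 3 and 3 R 2, but not 1 R 2.
Reflexive (axiom T): no — 3 is not related to itself.
So F validates K, D; KD45 would additionally require R to be Euclidean and transitive. The strongest is D.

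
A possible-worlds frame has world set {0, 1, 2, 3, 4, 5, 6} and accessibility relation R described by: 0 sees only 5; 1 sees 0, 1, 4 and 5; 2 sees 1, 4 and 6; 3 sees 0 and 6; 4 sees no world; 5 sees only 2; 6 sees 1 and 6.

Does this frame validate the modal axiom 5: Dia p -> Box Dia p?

No

Axiom 5 corresponds to the accessibility relation being Euclidean.
Euclidean: no — 1 R 0 and 1 R 4, but not 0 R 4.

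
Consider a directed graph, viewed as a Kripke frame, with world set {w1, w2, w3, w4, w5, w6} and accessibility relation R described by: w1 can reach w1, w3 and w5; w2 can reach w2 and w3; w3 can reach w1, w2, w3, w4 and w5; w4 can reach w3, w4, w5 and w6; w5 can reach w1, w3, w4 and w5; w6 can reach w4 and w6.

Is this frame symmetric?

Symmetric: yes — every pair in R has its reverse in R.

Yes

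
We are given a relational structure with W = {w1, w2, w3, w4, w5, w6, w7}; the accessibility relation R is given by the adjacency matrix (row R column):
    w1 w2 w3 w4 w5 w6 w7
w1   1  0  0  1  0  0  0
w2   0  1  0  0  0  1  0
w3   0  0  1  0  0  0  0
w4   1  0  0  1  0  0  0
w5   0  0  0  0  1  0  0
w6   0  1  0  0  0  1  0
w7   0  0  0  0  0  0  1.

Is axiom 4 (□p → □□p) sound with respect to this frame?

The schema 4 characterises exactly the transitive frames.
Transitive: yes — every two-step R-path is closed by a direct edge.

Yes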